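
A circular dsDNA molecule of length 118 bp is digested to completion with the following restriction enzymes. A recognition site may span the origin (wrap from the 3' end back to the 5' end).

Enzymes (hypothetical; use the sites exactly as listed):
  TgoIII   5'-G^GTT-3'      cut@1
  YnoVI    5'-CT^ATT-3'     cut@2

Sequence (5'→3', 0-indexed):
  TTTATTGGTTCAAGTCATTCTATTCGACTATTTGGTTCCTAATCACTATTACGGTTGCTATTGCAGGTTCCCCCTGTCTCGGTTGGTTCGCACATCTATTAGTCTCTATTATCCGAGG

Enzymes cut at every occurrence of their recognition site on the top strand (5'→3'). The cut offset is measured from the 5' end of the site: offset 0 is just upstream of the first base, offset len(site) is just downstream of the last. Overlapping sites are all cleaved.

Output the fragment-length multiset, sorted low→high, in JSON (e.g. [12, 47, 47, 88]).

[4,5,6,6,7,8,8,10,10,12,13,14,15]

Site scan:
  TgoIII GGTT/1: at [6, 33, 52, 65, 80, 84, 116] ⇒ [7, 34, 53, 66, 81, 85, 117]
  YnoVI CTATT/2: at [19, 27, 45, 57, 95, 105] ⇒ [21, 29, 47, 59, 97, 107]

Pooled cuts: [7, 21, 29, 34, 47, 53, 59, 66, 81, 85, 97, 107, 117]

Fragment lengths:
  7→21: 14 bp
  21→29: 8 bp
  29→34: 5 bp
  34→47: 13 bp
  47→53: 6 bp
  53→59: 6 bp
  59→66: 7 bp
  66→81: 15 bp
  81→85: 4 bp
  85→97: 12 bp
  97→107: 10 bp
  107→117: 10 bp
  117→7 (wrap): 118-117+7 = 8 bp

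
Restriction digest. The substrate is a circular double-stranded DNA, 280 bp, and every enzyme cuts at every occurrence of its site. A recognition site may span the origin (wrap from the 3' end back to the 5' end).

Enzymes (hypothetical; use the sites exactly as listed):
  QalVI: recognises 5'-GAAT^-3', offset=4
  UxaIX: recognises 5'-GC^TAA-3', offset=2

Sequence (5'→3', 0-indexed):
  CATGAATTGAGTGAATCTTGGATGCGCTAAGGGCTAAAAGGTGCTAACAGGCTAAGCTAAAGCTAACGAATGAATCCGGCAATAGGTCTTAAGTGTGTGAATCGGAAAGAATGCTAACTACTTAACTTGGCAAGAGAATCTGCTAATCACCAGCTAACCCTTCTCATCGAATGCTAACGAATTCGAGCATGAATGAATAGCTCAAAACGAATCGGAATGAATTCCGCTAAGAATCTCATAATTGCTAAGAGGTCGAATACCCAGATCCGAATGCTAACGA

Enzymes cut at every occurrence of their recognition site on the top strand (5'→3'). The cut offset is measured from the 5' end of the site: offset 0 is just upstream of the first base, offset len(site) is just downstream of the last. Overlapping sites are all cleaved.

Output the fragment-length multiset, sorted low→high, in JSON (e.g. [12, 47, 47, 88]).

[2,2,2,4,4,4,4,5,5,6,6,7,7,8,8,8,9,10,10,11,11,11,12,13,13,14,14,18,25,27]

Site scan:
  QalVI GAAT/4: at [3, 12, 67, 71, 98, 108, 135, 168, 178, 190, 194, 208, 214, 218, 230, 254, 268] ⇒ [7, 16, 71, 75, 102, 112, 139, 172, 182, 194, 198, 212, 218, 222, 234, 258, 272]
  UxaIX GCTAA/2: at [25, 32, 42, 50, 55, 61, 112, 141, 152, 172, 225, 243, 272] ⇒ [27, 34, 44, 52, 57, 63, 114, 143, 154, 174, 227, 245, 274]

Pooled cuts: [7, 16, 27, 34, 44, 52, 57, 63, 71, 75, 102, 112, 114, 139, 143, 154, 172, 174, 182, 194, 198, 212, 218, 222, 227, 234, 245, 258, 272, 274]

Fragments:
  7→16: 9 bp
  16→27: 11 bp
  27→34: 7 bp
  34→44: 10 bp
  44→52: 8 bp
  52→57: 5 bp
  57→63: 6 bp
  63→71: 8 bp
  71→75: 4 bp
  75→102: 27 bp
  102→112: 10 bp
  112→114: 2 bp
  114→139: 25 bp
  139→143: 4 bp
  143→154: 11 bp
  154→172: 18 bp
  172→174: 2 bp
  174→182: 8 bp
  182→194: 12 bp
  194→198: 4 bp
  198→212: 14 bp
  212→218: 6 bp
  218→222: 4 bp
  222→227: 5 bp
  227→234: 7 bp
  234→245: 11 bp
  245→258: 13 bp
  258→272: 14 bp
  272→274: 2 bp
  274→7 (wrap): 280-274+7 = 13 bp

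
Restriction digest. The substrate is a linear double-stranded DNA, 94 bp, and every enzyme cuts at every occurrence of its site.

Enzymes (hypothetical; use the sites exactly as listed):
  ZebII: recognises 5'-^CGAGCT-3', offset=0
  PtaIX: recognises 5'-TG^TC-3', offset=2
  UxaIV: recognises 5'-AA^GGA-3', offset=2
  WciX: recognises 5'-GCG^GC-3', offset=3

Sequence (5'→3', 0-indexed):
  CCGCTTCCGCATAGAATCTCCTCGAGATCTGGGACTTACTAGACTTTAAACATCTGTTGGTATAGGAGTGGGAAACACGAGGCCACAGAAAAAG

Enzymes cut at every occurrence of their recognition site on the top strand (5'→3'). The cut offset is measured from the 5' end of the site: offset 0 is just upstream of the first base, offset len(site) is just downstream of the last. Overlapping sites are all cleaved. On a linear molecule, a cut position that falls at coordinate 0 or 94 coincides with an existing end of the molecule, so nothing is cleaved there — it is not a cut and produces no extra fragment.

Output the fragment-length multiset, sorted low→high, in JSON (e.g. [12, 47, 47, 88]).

Site scan:
  ZebII (CGAGCT, off=0): no sites
  PtaIX (TGTC, off=2): no sites
  UxaIV (AAGGA, off=2): no sites
  WciX (GCGGC, off=3): no sites

All cut coordinates (distinct, sorted): ∅

Fragments:
  no cuts → one linear fragment of 94 bp

[94]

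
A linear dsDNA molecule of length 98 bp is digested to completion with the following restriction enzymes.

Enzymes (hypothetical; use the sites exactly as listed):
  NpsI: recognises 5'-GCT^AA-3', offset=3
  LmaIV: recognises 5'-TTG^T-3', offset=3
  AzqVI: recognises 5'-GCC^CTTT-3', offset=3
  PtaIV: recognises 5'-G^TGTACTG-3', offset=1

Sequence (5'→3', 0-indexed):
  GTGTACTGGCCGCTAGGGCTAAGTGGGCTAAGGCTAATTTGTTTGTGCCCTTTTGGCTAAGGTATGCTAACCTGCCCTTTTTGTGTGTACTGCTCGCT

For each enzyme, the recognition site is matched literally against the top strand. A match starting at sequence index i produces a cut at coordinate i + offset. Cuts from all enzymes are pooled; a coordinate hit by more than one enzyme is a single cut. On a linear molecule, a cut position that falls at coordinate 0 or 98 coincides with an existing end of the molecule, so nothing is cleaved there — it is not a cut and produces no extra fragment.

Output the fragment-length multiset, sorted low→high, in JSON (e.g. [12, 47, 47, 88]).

[1,2,4,4,6,6,7,8,9,9,10,13,19]

Per-enzyme occurrences:
  NpsI GCTAA/3: at [17, 26, 32, 55, 65] ⇒ [20, 29, 35, 58, 68]
  LmaIV TTGT/3: at [38, 42, 80] ⇒ [41, 45, 83]
  AzqVI GCCCTTT/3: at [46, 73] ⇒ [49, 76]
  PtaIV GTGTACTG/1: at [0, 84] ⇒ [1, 85]

All cut coordinates (distinct, sorted): [1, 20, 29, 35, 41, 45, 49, 58, 68, 76, 83, 85]

Fragments:
  [0,1): 1 bp
  [1,20): 19 bp
  [20,29): 9 bp
  [29,35): 6 bp
  [35,41): 6 bp
  [41,45): 4 bp
  [45,49): 4 bp
  [49,58): 9 bp
  [58,68): 10 bp
  [68,76): 8 bp
  [76,83): 7 bp
  [83,85): 2 bp
  [85,98): 13 bp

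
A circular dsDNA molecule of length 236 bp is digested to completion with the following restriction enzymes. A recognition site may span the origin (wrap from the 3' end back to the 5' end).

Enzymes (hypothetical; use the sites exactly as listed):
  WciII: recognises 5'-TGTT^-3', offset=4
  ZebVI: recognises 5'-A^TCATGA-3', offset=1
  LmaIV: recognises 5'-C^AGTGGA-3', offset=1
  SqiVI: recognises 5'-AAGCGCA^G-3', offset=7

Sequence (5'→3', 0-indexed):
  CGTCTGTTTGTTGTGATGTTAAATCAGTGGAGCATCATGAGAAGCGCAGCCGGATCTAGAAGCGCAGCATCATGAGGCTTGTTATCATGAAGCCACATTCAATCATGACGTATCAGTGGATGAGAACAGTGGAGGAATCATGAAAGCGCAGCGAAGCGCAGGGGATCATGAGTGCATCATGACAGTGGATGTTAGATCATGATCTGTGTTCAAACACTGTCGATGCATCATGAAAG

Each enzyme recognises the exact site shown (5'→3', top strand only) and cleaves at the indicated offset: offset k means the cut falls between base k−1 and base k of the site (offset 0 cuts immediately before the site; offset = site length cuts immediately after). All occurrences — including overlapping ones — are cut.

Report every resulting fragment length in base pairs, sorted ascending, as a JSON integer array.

Site scan:
  WciII TGTT/4: at [4, 8, 16, 79, 189, 206] ⇒ [8, 12, 20, 83, 193, 210]
  ZebVI ATCATGA/1: at [33, 68, 83, 101, 136, 164, 175, 195, 226] ⇒ [34, 69, 84, 102, 137, 165, 176, 196, 227]
  LmaIV CAGTGGA/1: at [24, 113, 126, 182] ⇒ [25, 114, 127, 183]
  SqiVI AAGCGCAG/7: at [41, 59, 143, 153] ⇒ [48, 66, 150, 160]

All cut coordinates (distinct, sorted): [8, 12, 20, 25, 34, 48, 66, 69, 83, 84, 102, 114, 127, 137, 150, 160, 165, 176, 183, 193, 196, 210, 227]

Fragments:
  8→12: 4 bp
  12→20: 8 bp
  20→25: 5 bp
  25→34: 9 bp
  34→48: 14 bp
  48→66: 18 bp
  66→69: 3 bp
  69→83: 14 bp
  83→84: 1 bp
  84→102: 18 bp
  102→114: 12 bp
  114→127: 13 bp
  127→137: 10 bp
  137→150: 13 bp
  150→160: 10 bp
  160→165: 5 bp
  165→176: 11 bp
  176→183: 7 bp
  183→193: 10 bp
  193→196: 3 bp
  196→210: 14 bp
  210→227: 17 bp
  227→8 (wrap): 236-227+8 = 17 bp

[1,3,3,4,5,5,7,8,9,10,10,10,11,12,13,13,14,14,14,17,17,18,18]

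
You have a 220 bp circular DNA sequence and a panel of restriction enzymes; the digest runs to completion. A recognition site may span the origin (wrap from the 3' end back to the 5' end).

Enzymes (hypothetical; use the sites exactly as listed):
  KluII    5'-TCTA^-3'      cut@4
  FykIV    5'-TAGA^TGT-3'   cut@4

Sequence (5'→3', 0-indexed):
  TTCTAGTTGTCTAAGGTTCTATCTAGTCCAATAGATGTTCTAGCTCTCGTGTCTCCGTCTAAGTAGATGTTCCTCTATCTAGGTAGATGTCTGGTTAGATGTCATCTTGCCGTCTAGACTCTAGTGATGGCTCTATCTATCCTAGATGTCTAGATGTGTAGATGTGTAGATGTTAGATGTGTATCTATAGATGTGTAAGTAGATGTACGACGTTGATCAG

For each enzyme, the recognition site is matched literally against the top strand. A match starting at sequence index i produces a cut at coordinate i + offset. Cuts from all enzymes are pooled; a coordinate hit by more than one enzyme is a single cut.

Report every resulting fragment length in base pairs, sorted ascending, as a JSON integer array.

[2,4,4,4,4,6,6,6,7,7,7,7,8,8,8,8,10,10,10,12,12,12,17,19,22]

Per-enzyme occurrences:
  KluII (TCTA, off=4): starts [1, 9, 17, 21, 38, 57, 73, 77, 112, 119, 131, 135, 148, 183] → cuts [5, 13, 21, 25, 42, 61, 77, 81, 116, 123, 135, 139, 152, 187]
  FykIV (TAGATGT, off=4): starts [31, 63, 83, 95, 142, 150, 158, 166, 173, 187, 199] → cuts [35, 67, 87, 99, 146, 154, 162, 170, 177, 191, 203]

All cut coordinates (distinct, sorted): [5, 13, 21, 25, 35, 42, 61, 67, 77, 81, 87, 99, 116, 123, 135, 139, 146, 152, 154, 162, 170, 177, 187, 191, 203]

Fragments:
  5→13: 8 bp
  13→21: 8 bp
  21→25: 4 bp
  25→35: 10 bp
  35→42: 7 bp
  42→61: 19 bp
  61→67: 6 bp
  67→77: 10 bp
  77→81: 4 bp
  81→87: 6 bp
  87→99: 12 bp
  99→116: 17 bp
  116→123: 7 bp
  123→135: 12 bp
  135→139: 4 bp
  139→146: 7 bp
  146→152: 6 bp
  152→154: 2 bp
  154→162: 8 bp
  162→170: 8 bp
  170→177: 7 bp
  177→187: 10 bp
  187→191: 4 bp
  191→203: 12 bp
  203→5 (wrap): 220-203+5 = 22 bp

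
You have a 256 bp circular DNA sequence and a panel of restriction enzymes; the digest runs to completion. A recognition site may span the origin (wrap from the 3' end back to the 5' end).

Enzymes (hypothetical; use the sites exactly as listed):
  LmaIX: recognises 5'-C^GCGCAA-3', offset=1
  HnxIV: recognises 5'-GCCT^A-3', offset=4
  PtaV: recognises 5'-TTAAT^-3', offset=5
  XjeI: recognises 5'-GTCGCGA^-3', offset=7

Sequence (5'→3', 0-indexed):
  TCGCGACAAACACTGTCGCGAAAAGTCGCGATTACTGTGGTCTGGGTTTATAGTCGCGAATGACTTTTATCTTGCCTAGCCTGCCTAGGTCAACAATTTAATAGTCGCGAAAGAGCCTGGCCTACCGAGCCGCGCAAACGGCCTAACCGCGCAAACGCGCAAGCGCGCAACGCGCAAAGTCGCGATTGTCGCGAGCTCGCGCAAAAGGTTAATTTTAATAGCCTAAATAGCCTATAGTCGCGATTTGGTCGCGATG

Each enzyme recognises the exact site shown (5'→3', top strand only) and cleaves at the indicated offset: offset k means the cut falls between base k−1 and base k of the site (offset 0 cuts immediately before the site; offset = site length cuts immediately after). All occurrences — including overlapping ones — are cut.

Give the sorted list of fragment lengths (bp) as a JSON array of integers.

[4,4,5,6,7,8,8,8,8,8,9,9,9,10,10,11,13,13,14,15,15,16,18,28]

Site scan:
  LmaIX (CGCGCAA, off=1): starts [130, 147, 155, 163, 170, 197] → cuts [131, 148, 156, 164, 171, 198]
  HnxIV (GCCTA, off=4): starts [73, 82, 119, 140, 220, 229] → cuts [77, 86, 123, 144, 224, 233]
  PtaV (TTAAT, off=5): starts [97, 208, 214] → cuts [102, 213, 219]
  XjeI (GTCGCGA, off=7): starts [14, 24, 52, 103, 178, 187, 236, 247, 255] → cuts [6, 21, 31, 59, 110, 185, 194, 243, 254]

All cut coordinates (distinct, sorted): [6, 21, 31, 59, 77, 86, 102, 110, 123, 131, 144, 148, 156, 164, 171, 185, 194, 198, 213, 219, 224, 233, 243, 254]

Fragments:
  6→21: 15 bp
  21→31: 10 bp
  31→59: 28 bp
  59→77: 18 bp
  77→86: 9 bp
  86→102: 16 bp
  102→110: 8 bp
  110→123: 13 bp
  123→131: 8 bp
  131→144: 13 bp
  144→148: 4 bp
  148→156: 8 bp
  156→164: 8 bp
  164→171: 7 bp
  171→185: 14 bp
  185→194: 9 bp
  194→198: 4 bp
  198→213: 15 bp
  213→219: 6 bp
  219→224: 5 bp
  224→233: 9 bp
  233→243: 10 bp
  243→254: 11 bp
  254→6 (wrap): 256-254+6 = 8 bp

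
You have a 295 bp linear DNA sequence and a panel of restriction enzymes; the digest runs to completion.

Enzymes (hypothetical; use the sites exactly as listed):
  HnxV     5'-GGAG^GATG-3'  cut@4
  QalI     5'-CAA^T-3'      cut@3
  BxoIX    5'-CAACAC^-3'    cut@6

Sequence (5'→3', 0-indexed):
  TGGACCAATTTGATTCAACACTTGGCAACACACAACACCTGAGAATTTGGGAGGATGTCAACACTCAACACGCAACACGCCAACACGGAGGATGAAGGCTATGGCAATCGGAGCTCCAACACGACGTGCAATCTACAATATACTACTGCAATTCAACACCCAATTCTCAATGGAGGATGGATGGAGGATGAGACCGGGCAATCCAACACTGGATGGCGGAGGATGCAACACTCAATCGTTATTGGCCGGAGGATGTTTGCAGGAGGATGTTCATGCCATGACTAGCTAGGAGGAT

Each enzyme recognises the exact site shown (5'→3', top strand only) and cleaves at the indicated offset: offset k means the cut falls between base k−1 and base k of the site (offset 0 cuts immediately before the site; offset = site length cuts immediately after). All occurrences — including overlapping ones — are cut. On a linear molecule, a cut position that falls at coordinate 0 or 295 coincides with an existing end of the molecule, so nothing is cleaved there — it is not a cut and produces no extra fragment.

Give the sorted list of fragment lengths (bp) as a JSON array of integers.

Per-enzyme occurrences:
  HnxV GGAGGATG/4: at [49, 86, 171, 182, 217, 247, 261] ⇒ [53, 90, 175, 186, 221, 251, 265]
  QalI CAAT/3: at [5, 104, 128, 135, 148, 160, 167, 198, 232] ⇒ [8, 107, 131, 138, 151, 163, 170, 201, 235]
  BxoIX CAACAC/6: at [15, 25, 32, 58, 65, 72, 80, 116, 153, 203, 225] ⇒ [21, 31, 38, 64, 71, 78, 86, 122, 159, 209, 231]

All cut coordinates (distinct, sorted): [8, 21, 31, 38, 53, 64, 71, 78, 86, 90, 107, 122, 131, 138, 151, 159, 163, 170, 175, 186, 201, 209, 221, 231, 235, 251, 265]

Fragment lengths:
  [0,8): 8 bp
  [8,21): 13 bp
  [21,31): 10 bp
  [31,38): 7 bp
  [38,53): 15 bp
  [53,64): 11 bp
  [64,71): 7 bp
  [71,78): 7 bp
  [78,86): 8 bp
  [86,90): 4 bp
  [90,107): 17 bp
  [107,122): 15 bp
  [122,131): 9 bp
  [131,138): 7 bp
  [138,151): 13 bp
  [151,159): 8 bp
  [159,163): 4 bp
  [163,170): 7 bp
  [170,175): 5 bp
  [175,186): 11 bp
  [186,201): 15 bp
  [201,209): 8 bp
  [209,221): 12 bp
  [221,231): 10 bp
  [231,235): 4 bp
  [235,251): 16 bp
  [251,265): 14 bp
  [265,295): 30 bp

[4,4,4,5,7,7,7,7,7,8,8,8,8,9,10,10,11,11,12,13,13,14,15,15,15,16,17,30]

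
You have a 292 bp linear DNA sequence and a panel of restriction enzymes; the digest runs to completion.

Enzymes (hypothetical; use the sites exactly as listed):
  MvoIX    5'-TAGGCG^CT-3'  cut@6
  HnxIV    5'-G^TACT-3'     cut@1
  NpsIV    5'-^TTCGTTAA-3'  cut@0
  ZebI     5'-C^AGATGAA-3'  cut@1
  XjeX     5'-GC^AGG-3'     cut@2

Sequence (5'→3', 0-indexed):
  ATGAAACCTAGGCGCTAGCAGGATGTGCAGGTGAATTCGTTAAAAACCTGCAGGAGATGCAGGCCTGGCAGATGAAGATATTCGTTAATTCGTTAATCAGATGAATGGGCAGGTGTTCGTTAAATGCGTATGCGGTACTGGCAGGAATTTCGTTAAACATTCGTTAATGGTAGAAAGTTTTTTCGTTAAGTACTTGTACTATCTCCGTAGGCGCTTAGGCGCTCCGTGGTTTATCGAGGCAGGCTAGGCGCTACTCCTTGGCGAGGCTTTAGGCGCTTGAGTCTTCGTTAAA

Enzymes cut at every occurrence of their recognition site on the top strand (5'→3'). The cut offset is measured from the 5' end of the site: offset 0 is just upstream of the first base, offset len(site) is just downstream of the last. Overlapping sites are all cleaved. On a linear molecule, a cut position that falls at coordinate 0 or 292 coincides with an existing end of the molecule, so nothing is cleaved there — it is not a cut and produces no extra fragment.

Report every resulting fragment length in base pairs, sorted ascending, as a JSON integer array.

Per-enzyme occurrences:
  MvoIX TAGGCGCT/6: at [8, 207, 215, 244, 269] ⇒ [14, 213, 221, 250, 275]
  HnxIV GTACT/1: at [134, 189, 195] ⇒ [135, 190, 196]
  NpsIV TTCGTTAA/0: at [35, 80, 88, 115, 148, 159, 181, 283] ⇒ [35, 80, 88, 115, 148, 159, 181, 283]
  ZebI CAGATGAA/1: at [68, 97] ⇒ [69, 98]
  XjeX GCAGG/2: at [17, 26, 49, 58, 108, 140, 238] ⇒ [19, 28, 51, 60, 110, 142, 240]

Pooled cuts: [14, 19, 28, 35, 51, 60, 69, 80, 88, 98, 110, 115, 135, 142, 148, 159, 181, 190, 196, 213, 221, 240, 250, 275, 283]

Fragments:
  [0,14): 14 bp
  [14,19): 5 bp
  [19,28): 9 bp
  [28,35): 7 bp
  [35,51): 16 bp
  [51,60): 9 bp
  [60,69): 9 bp
  [69,80): 11 bp
  [80,88): 8 bp
  [88,98): 10 bp
  [98,110): 12 bp
  [110,115): 5 bp
  [115,135): 20 bp
  [135,142): 7 bp
  [142,148): 6 bp
  [148,159): 11 bp
  [159,181): 22 bp
  [181,190): 9 bp
  [190,196): 6 bp
  [196,213): 17 bp
  [213,221): 8 bp
  [221,240): 19 bp
  [240,250): 10 bp
  [250,275): 25 bp
  [275,283): 8 bp
  [283,292): 9 bp

[5,5,6,6,7,7,8,8,8,9,9,9,9,9,10,10,11,11,12,14,16,17,19,20,22,25]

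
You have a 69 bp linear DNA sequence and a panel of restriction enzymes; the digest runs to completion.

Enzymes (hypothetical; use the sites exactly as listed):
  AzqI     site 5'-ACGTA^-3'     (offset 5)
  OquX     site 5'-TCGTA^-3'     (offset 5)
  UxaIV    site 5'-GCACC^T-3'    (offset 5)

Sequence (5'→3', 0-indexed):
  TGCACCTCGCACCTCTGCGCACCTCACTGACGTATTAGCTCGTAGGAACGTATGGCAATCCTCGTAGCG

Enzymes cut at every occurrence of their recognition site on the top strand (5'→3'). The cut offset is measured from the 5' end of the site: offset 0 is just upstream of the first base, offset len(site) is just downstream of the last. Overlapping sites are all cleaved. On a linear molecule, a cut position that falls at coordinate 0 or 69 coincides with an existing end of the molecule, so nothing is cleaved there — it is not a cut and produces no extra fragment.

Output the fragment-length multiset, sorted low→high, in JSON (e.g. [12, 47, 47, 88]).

Scan for sites:
  AzqI (ACGTA, off=5): starts [29, 47] → cuts [34, 52]
  OquX (TCGTA, off=5): starts [39, 61] → cuts [44, 66]
  UxaIV (GCACCT, off=5): starts [1, 8, 18] → cuts [6, 13, 23]

All cut coordinates (distinct, sorted): [6, 13, 23, 34, 44, 52, 66]

Fragment lengths:
  [0,6): 6 bp
  [6,13): 7 bp
  [13,23): 10 bp
  [23,34): 11 bp
  [34,44): 10 bp
  [44,52): 8 bp
  [52,66): 14 bp
  [66,69): 3 bp

[3,6,7,8,10,10,11,14]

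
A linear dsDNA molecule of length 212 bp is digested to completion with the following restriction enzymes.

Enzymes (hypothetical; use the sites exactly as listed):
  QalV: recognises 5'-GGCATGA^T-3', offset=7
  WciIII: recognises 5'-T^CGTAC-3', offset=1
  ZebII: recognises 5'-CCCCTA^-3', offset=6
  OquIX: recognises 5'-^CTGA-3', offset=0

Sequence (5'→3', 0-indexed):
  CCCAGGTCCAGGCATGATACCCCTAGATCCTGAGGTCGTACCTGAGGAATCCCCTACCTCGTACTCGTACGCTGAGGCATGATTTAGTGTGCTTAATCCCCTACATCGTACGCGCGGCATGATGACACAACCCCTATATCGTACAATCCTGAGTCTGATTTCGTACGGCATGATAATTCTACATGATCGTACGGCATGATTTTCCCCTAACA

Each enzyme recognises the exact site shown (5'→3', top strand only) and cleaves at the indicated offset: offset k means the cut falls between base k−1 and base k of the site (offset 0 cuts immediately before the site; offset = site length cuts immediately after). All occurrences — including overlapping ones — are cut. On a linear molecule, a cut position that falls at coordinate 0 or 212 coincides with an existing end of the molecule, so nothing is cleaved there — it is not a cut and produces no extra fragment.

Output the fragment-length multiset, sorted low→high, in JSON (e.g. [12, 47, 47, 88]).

[3,3,3,3,4,5,6,6,6,7,7,8,9,10,11,12,12,14,14,15,16,17,21]

Per-enzyme occurrences:
  QalV GGCATGAT/7: at [10, 75, 115, 166, 192] ⇒ [17, 82, 122, 173, 199]
  WciIII TCGTAC/1: at [35, 58, 64, 105, 138, 160, 186] ⇒ [36, 59, 65, 106, 139, 161, 187]
  ZebII CCCCTA/6: at [19, 50, 97, 130, 203] ⇒ [25, 56, 103, 136, 209]
  OquIX CTGA/0: at [29, 41, 71, 148, 154] ⇒ [29, 41, 71, 148, 154]

All cut coordinates (distinct, sorted): [17, 25, 29, 36, 41, 56, 59, 65, 71, 82, 103, 106, 122, 136, 139, 148, 154, 161, 173, 187, 199, 209]

Fragment lengths:
  [0,17): 17 bp
  [17,25): 8 bp
  [25,29): 4 bp
  [29,36): 7 bp
  [36,41): 5 bp
  [41,56): 15 bp
  [56,59): 3 bp
  [59,65): 6 bp
  [65,71): 6 bp
  [71,82): 11 bp
  [82,103): 21 bp
  [103,106): 3 bp
  [106,122): 16 bp
  [122,136): 14 bp
  [136,139): 3 bp
  [139,148): 9 bp
  [148,154): 6 bp
  [154,161): 7 bp
  [161,173): 12 bp
  [173,187): 14 bp
  [187,199): 12 bp
  [199,209): 10 bp
  [209,212): 3 bp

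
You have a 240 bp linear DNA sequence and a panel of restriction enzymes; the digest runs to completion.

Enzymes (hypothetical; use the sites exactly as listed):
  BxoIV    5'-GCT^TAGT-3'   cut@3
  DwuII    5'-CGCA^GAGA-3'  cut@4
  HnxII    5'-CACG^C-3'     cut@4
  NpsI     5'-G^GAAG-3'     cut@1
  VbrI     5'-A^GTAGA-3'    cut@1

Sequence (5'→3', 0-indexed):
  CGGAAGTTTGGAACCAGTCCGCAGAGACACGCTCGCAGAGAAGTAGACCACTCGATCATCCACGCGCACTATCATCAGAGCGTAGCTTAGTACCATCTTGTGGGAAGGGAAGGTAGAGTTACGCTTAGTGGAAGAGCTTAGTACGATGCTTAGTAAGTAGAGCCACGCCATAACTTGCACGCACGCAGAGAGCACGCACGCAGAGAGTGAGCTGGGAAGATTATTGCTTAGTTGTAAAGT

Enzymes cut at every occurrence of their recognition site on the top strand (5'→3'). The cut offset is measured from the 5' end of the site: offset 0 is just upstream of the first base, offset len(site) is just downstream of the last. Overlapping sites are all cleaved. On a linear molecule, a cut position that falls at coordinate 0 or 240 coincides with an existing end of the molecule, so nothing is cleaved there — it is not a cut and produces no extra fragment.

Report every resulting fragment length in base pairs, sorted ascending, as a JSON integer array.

Site scan:
  BxoIV (GCTTAGT, off=3): starts [84, 122, 135, 147, 225] → cuts [87, 125, 138, 150, 228]
  DwuII (CGCAGAGA, off=4): starts [19, 33, 183, 198] → cuts [23, 37, 187, 202]
  HnxII (CACGC, off=4): starts [27, 60, 163, 177, 181, 192, 196] → cuts [31, 64, 167, 181, 185, 196, 200]
  NpsI (GGAAG, off=1): starts [1, 102, 107, 129, 214] → cuts [2, 103, 108, 130, 215]
  VbrI (AGTAGA, off=1): starts [41, 155] → cuts [42, 156]

All cut coordinates (distinct, sorted): [2, 23, 31, 37, 42, 64, 87, 103, 108, 125, 130, 138, 150, 156, 167, 181, 185, 187, 196, 200, 202, 215, 228]

Fragment lengths:
  [0,2): 2 bp
  [2,23): 21 bp
  [23,31): 8 bp
  [31,37): 6 bp
  [37,42): 5 bp
  [42,64): 22 bp
  [64,87): 23 bp
  [87,103): 16 bp
  [103,108): 5 bp
  [108,125): 17 bp
  [125,130): 5 bp
  [130,138): 8 bp
  [138,150): 12 bp
  [150,156): 6 bp
  [156,167): 11 bp
  [167,181): 14 bp
  [181,185): 4 bp
  [185,187): 2 bp
  [187,196): 9 bp
  [196,200): 4 bp
  [200,202): 2 bp
  [202,215): 13 bp
  [215,228): 13 bp
  [228,240): 12 bp

[2,2,2,4,4,5,5,5,6,6,8,8,9,11,12,12,13,13,14,16,17,21,22,23]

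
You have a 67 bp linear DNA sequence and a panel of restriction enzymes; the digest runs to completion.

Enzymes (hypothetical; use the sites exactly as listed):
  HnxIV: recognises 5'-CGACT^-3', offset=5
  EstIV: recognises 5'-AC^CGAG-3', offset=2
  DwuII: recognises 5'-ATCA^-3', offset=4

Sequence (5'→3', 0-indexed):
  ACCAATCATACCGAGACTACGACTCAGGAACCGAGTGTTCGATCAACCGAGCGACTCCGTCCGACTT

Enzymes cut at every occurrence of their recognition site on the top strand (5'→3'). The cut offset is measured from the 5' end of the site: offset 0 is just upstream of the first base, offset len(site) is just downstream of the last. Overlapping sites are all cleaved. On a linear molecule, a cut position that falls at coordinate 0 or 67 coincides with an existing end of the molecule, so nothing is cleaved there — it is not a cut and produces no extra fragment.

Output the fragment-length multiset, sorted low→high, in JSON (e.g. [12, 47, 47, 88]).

Site scan:
  HnxIV CGACT/5: at [19, 51, 61] ⇒ [24, 56, 66]
  EstIV ACCGAG/2: at [9, 29, 45] ⇒ [11, 31, 47]
  DwuII ATCA/4: at [4, 41] ⇒ [8, 45]

All cut coordinates (distinct, sorted): [8, 11, 24, 31, 45, 47, 56, 66]

Fragments:
  [0,8): 8 bp
  [8,11): 3 bp
  [11,24): 13 bp
  [24,31): 7 bp
  [31,45): 14 bp
  [45,47): 2 bp
  [47,56): 9 bp
  [56,66): 10 bp
  [66,67): 1 bp

[1,2,3,7,8,9,10,13,14]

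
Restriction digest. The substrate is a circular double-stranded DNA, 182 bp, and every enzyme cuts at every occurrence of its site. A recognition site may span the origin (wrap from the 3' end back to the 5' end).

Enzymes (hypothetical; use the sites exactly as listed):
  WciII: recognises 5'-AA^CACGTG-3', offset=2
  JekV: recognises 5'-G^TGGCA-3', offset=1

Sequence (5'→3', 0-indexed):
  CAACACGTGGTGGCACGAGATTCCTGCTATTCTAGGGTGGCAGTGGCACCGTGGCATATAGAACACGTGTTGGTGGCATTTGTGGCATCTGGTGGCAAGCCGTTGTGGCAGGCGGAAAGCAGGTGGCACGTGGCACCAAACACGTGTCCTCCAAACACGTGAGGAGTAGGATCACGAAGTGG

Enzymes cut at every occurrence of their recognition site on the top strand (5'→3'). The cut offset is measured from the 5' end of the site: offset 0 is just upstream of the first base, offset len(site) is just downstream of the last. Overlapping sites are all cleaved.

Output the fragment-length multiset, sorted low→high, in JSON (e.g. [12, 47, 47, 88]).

[6,6,7,7,8,9,10,10,10,12,13,15,18,24,27]

Scan for sites:
  WciII AACACGTG/2: at [1, 61, 138, 153] ⇒ [3, 63, 140, 155]
  JekV GTGGCA/1: at [9, 36, 42, 50, 72, 81, 91, 104, 122, 129, 178] ⇒ [10, 37, 43, 51, 73, 82, 92, 105, 123, 130, 179]

Pooled cuts: [3, 10, 37, 43, 51, 63, 73, 82, 92, 105, 123, 130, 140, 155, 179]

Fragment lengths:
  3→10: 7 bp
  10→37: 27 bp
  37→43: 6 bp
  43→51: 8 bp
  51→63: 12 bp
  63→73: 10 bp
  73→82: 9 bp
  82→92: 10 bp
  92→105: 13 bp
  105→123: 18 bp
  123→130: 7 bp
  130→140: 10 bp
  140→155: 15 bp
  155→179: 24 bp
  179→3 (wrap): 182-179+3 = 6 bp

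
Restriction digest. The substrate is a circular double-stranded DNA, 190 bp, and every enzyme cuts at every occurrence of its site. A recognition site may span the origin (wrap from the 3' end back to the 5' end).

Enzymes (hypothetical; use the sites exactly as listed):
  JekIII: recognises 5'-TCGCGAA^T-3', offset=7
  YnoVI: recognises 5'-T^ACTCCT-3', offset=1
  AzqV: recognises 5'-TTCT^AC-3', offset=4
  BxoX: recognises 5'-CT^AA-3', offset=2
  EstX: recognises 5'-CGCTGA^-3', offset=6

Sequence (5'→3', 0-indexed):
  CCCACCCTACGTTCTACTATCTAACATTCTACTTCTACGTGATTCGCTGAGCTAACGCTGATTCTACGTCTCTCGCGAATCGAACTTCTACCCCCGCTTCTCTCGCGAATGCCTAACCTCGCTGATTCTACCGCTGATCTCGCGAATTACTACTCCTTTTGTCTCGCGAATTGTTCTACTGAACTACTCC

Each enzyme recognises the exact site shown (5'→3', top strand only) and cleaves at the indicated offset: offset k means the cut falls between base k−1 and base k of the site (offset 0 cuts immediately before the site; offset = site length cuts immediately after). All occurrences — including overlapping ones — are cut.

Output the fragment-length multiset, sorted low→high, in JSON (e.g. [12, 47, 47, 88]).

Scan for sites:
  JekIII TCGCGAAT/7: at [72, 102, 139, 163] ⇒ [79, 109, 146, 170]
  YnoVI TACTCCT/1: at [150] ⇒ [151]
  AzqV TTCTAC/4: at [11, 26, 32, 61, 85, 125, 173] ⇒ [15, 30, 36, 65, 89, 129, 177]
  BxoX CTAA/2: at [20, 51, 112] ⇒ [22, 53, 114]
  EstX CGCTGA/6: at [44, 55, 119, 131] ⇒ [50, 61, 125, 137]

All cut coordinates (distinct, sorted): [15, 22, 30, 36, 50, 53, 61, 65, 79, 89, 109, 114, 125, 129, 137, 146, 151, 170, 177]

Fragment lengths:
  15→22: 7 bp
  22→30: 8 bp
  30→36: 6 bp
  36→50: 14 bp
  50→53: 3 bp
  53→61: 8 bp
  61→65: 4 bp
  65→79: 14 bp
  79→89: 10 bp
  89→109: 20 bp
  109→114: 5 bp
  114→125: 11 bp
  125→129: 4 bp
  129→137: 8 bp
  137→146: 9 bp
  146→151: 5 bp
  151→170: 19 bp
  170→177: 7 bp
  177→15 (wrap): 190-177+15 = 28 bp

[3,4,4,5,5,6,7,7,8,8,8,9,10,11,14,14,19,20,28]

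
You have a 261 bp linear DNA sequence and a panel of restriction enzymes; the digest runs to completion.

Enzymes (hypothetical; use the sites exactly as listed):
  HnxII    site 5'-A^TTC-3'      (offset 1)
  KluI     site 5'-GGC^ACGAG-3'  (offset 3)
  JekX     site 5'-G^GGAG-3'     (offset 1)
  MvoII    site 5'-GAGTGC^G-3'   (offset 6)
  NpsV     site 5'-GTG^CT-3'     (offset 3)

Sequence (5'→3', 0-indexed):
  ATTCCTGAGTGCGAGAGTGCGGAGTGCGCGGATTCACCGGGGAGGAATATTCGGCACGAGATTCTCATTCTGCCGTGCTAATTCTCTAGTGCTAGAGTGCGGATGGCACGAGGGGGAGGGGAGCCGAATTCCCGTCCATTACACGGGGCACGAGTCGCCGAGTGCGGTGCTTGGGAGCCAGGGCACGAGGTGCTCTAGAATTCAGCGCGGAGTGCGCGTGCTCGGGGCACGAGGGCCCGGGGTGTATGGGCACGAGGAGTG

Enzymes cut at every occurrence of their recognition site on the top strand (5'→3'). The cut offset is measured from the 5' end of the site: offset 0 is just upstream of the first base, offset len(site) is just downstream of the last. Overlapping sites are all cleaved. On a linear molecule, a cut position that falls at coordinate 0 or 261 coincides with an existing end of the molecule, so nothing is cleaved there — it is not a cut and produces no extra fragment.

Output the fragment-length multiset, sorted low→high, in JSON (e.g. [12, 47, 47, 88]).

Site scan:
  HnxII ATTC/1: at [0, 31, 48, 60, 66, 80, 127, 199] ⇒ [1, 32, 49, 61, 67, 81, 128, 200]
  KluI GGCACGAG/3: at [52, 104, 146, 181, 225, 248] ⇒ [55, 107, 149, 184, 228, 251]
  JekX GGGAG/1: at [39, 113, 118, 172] ⇒ [40, 114, 119, 173]
  MvoII GAGTGCG/6: at [6, 14, 21, 94, 159, 209] ⇒ [12, 20, 27, 100, 165, 215]
  NpsV GTGCT/3: at [74, 88, 166, 189, 217] ⇒ [77, 91, 169, 192, 220]

Pooled cuts: [1, 12, 20, 27, 32, 40, 49, 55, 61, 67, 77, 81, 91, 100, 107, 114, 119, 128, 149, 165, 169, 173, 184, 192, 200, 215, 220, 228, 251]

Fragment lengths:
  [0,1): 1 bp
  [1,12): 11 bp
  [12,20): 8 bp
  [20,27): 7 bp
  [27,32): 5 bp
  [32,40): 8 bp
  [40,49): 9 bp
  [49,55): 6 bp
  [55,61): 6 bp
  [61,67): 6 bp
  [67,77): 10 bp
  [77,81): 4 bp
  [81,91): 10 bp
  [91,100): 9 bp
  [100,107): 7 bp
  [107,114): 7 bp
  [114,119): 5 bp
  [119,128): 9 bp
  [128,149): 21 bp
  [149,165): 16 bp
  [165,169): 4 bp
  [169,173): 4 bp
  [173,184): 11 bp
  [184,192): 8 bp
  [192,200): 8 bp
  [200,215): 15 bp
  [215,220): 5 bp
  [220,228): 8 bp
  [228,251): 23 bp
  [251,261): 10 bp

[1,4,4,4,5,5,5,6,6,6,7,7,7,8,8,8,8,8,9,9,9,10,10,10,11,11,15,16,21,23]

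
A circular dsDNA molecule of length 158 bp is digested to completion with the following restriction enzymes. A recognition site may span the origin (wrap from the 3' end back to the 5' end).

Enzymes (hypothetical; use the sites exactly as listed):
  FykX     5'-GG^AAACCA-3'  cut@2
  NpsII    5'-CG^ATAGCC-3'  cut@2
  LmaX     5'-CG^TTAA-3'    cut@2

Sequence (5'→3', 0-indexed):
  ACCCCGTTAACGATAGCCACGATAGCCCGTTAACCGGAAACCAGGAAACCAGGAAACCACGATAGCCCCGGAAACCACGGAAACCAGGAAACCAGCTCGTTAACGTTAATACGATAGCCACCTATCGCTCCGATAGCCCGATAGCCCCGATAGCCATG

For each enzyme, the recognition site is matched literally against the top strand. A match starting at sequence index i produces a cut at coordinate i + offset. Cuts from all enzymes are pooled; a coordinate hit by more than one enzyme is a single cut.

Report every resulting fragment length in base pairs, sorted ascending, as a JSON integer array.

Site scan:
  FykX (GGAAACCA, off=2): starts [35, 43, 51, 69, 78, 86] → cuts [37, 45, 53, 71, 80, 88]
  NpsII (CGATAGCC, off=2): starts [10, 19, 59, 111, 130, 138, 147] → cuts [12, 21, 61, 113, 132, 140, 149]
  LmaX (CGTTAA, off=2): starts [4, 27, 97, 103] → cuts [6, 29, 99, 105]

Pooled cuts: [6, 12, 21, 29, 37, 45, 53, 61, 71, 80, 88, 99, 105, 113, 132, 140, 149]

Fragment lengths:
  6→12: 6 bp
  12→21: 9 bp
  21→29: 8 bp
  29→37: 8 bp
  37→45: 8 bp
  45→53: 8 bp
  53→61: 8 bp
  61→71: 10 bp
  71→80: 9 bp
  80→88: 8 bp
  88→99: 11 bp
  99→105: 6 bp
  105→113: 8 bp
  113→132: 19 bp
  132→140: 8 bp
  140→149: 9 bp
  149→6 (wrap): 158-149+6 = 15 bp

[6,6,8,8,8,8,8,8,8,8,9,9,9,10,11,15,19]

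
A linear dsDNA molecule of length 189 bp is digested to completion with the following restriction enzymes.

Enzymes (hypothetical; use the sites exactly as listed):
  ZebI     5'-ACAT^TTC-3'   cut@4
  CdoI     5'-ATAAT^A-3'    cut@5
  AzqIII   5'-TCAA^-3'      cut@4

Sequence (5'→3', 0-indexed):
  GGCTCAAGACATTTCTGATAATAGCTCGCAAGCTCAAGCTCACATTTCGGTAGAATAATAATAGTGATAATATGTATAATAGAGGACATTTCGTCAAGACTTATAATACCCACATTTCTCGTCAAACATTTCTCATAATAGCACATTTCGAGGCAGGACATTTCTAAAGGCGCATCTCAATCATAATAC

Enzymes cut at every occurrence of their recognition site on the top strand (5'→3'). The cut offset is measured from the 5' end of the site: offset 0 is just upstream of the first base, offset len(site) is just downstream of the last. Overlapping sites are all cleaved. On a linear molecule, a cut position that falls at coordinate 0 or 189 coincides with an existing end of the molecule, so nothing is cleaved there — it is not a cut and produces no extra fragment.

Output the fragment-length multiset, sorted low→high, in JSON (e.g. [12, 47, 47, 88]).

Scan for sites:
  ZebI ACATTTC/4: at [8, 41, 85, 111, 125, 142, 157] ⇒ [12, 45, 89, 115, 129, 146, 161]
  CdoI ATAATA/5: at [17, 54, 57, 66, 75, 102, 134, 182] ⇒ [22, 59, 62, 71, 80, 107, 139, 187]
  AzqIII TCAA/4: at [3, 33, 93, 121, 176] ⇒ [7, 37, 97, 125, 180]

Pooled cuts: [7, 12, 22, 37, 45, 59, 62, 71, 80, 89, 97, 107, 115, 125, 129, 139, 146, 161, 180, 187]

Fragment lengths:
  [0,7): 7 bp
  [7,12): 5 bp
  [12,22): 10 bp
  [22,37): 15 bp
  [37,45): 8 bp
  [45,59): 14 bp
  [59,62): 3 bp
  [62,71): 9 bp
  [71,80): 9 bp
  [80,89): 9 bp
  [89,97): 8 bp
  [97,107): 10 bp
  [107,115): 8 bp
  [115,125): 10 bp
  [125,129): 4 bp
  [129,139): 10 bp
  [139,146): 7 bp
  [146,161): 15 bp
  [161,180): 19 bp
  [180,187): 7 bp
  [187,189): 2 bp

[2,3,4,5,7,7,7,8,8,8,9,9,9,10,10,10,10,14,15,15,19]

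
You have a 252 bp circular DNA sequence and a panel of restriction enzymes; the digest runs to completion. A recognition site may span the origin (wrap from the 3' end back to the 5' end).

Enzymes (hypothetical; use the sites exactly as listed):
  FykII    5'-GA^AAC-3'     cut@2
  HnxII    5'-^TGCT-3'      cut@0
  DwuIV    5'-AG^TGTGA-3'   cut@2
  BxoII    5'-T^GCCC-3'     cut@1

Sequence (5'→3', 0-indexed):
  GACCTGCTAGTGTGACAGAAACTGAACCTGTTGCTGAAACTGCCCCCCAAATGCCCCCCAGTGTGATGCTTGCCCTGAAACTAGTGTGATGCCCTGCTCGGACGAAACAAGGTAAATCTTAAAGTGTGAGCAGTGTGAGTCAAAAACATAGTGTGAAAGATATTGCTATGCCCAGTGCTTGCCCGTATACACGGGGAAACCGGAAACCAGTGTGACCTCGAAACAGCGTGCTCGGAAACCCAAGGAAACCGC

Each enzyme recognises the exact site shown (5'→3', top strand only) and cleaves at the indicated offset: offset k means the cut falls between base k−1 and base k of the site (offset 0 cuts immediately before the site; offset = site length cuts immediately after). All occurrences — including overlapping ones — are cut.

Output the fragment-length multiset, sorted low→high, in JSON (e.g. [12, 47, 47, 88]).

[4,4,5,5,5,6,6,6,6,6,6,6,7,7,7,8,9,9,9,10,10,11,11,11,12,12,17,18,19]

Per-enzyme occurrences:
  FykII (GAAAC, off=2): starts [17, 35, 76, 103, 195, 202, 219, 234, 244] → cuts [19, 37, 78, 105, 197, 204, 221, 236, 246]
  HnxII (TGCT, off=0): starts [4, 31, 66, 94, 163, 175, 228] → cuts [4, 31, 66, 94, 163, 175, 228]
  DwuIV (AGTGTGA, off=2): starts [8, 59, 82, 122, 131, 149, 208] → cuts [10, 61, 84, 124, 133, 151, 210]
  BxoII (TGCCC, off=1): starts [40, 51, 70, 89, 168, 179] → cuts [41, 52, 71, 90, 169, 180]

All cut coordinates (distinct, sorted): [4, 10, 19, 31, 37, 41, 52, 61, 66, 71, 78, 84, 90, 94, 105, 124, 133, 151, 163, 169, 175, 180, 197, 204, 210, 221, 228, 236, 246]

Fragment lengths:
  4→10: 6 bp
  10→19: 9 bp
  19→31: 12 bp
  31→37: 6 bp
  37→41: 4 bp
  41→52: 11 bp
  52→61: 9 bp
  61→66: 5 bp
  66→71: 5 bp
  71→78: 7 bp
  78→84: 6 bp
  84→90: 6 bp
  90→94: 4 bp
  94→105: 11 bp
  105→124: 19 bp
  124→133: 9 bp
  133→151: 18 bp
  151→163: 12 bp
  163→169: 6 bp
  169→175: 6 bp
  175→180: 5 bp
  180→197: 17 bp
  197→204: 7 bp
  204→210: 6 bp
  210→221: 11 bp
  221→228: 7 bp
  228→236: 8 bp
  236→246: 10 bp
  246→4 (wrap): 252-246+4 = 10 bp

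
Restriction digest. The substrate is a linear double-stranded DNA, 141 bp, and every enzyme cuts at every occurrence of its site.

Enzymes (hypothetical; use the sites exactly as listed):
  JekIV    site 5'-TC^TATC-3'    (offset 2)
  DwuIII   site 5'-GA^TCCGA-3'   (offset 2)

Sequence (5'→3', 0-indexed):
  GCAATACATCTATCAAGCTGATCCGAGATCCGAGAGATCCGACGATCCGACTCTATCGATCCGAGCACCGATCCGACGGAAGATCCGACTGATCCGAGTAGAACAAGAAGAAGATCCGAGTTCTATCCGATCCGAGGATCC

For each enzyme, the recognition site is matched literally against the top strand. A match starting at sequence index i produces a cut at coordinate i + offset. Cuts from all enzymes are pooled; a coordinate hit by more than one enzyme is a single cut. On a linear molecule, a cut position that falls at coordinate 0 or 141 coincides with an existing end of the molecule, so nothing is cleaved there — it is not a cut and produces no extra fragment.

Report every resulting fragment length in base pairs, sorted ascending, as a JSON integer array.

[6,7,7,8,8,9,9,9,10,11,11,12,12,22]

Scan for sites:
  JekIV TCTATC/2: at [8, 51, 121] ⇒ [10, 53, 123]
  DwuIII GATCCGA/2: at [19, 26, 35, 43, 57, 69, 81, 90, 112, 128] ⇒ [21, 28, 37, 45, 59, 71, 83, 92, 114, 130]

Pooled cuts: [10, 21, 28, 37, 45, 53, 59, 71, 83, 92, 114, 123, 130]

Fragments:
  [0,10): 10 bp
  [10,21): 11 bp
  [21,28): 7 bp
  [28,37): 9 bp
  [37,45): 8 bp
  [45,53): 8 bp
  [53,59): 6 bp
  [59,71): 12 bp
  [71,83): 12 bp
  [83,92): 9 bp
  [92,114): 22 bp
  [114,123): 9 bp
  [123,130): 7 bp
  [130,141): 11 bp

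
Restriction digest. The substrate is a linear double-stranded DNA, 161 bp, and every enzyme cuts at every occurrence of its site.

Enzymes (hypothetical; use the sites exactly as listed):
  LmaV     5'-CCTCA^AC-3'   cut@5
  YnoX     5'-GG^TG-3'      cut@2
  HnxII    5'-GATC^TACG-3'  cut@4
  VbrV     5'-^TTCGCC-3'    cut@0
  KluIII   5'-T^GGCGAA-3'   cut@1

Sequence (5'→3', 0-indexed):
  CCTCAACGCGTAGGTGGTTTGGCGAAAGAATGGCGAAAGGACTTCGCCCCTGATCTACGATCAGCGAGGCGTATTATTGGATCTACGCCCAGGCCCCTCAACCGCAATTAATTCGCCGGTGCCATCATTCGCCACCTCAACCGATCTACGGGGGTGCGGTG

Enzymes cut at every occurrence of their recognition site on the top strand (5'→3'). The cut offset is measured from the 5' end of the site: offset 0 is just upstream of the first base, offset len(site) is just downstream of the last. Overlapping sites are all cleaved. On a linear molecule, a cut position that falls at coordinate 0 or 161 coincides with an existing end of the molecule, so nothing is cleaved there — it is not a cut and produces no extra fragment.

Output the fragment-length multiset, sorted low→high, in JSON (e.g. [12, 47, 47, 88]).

[2,5,5,6,7,8,8,8,9,11,11,11,12,13,17,28]

Per-enzyme occurrences:
  LmaV CCTCAAC/5: at [0, 95, 134] ⇒ [5, 100, 139]
  YnoX GGTG/2: at [12, 117, 152, 157] ⇒ [14, 119, 154, 159]
  HnxII GATCTACG/4: at [51, 79, 142] ⇒ [55, 83, 146]
  VbrV TTCGCC/0: at [42, 111, 127] ⇒ [42, 111, 127]
  KluIII TGGCGAA/1: at [19, 30] ⇒ [20, 31]

All cut coordinates (distinct, sorted): [5, 14, 20, 31, 42, 55, 83, 100, 111, 119, 127, 139, 146, 154, 159]

Fragments:
  [0,5): 5 bp
  [5,14): 9 bp
  [14,20): 6 bp
  [20,31): 11 bp
  [31,42): 11 bp
  [42,55): 13 bp
  [55,83): 28 bp
  [83,100): 17 bp
  [100,111): 11 bp
  [111,119): 8 bp
  [119,127): 8 bp
  [127,139): 12 bp
  [139,146): 7 bp
  [146,154): 8 bp
  [154,159): 5 bp
  [159,161): 2 bp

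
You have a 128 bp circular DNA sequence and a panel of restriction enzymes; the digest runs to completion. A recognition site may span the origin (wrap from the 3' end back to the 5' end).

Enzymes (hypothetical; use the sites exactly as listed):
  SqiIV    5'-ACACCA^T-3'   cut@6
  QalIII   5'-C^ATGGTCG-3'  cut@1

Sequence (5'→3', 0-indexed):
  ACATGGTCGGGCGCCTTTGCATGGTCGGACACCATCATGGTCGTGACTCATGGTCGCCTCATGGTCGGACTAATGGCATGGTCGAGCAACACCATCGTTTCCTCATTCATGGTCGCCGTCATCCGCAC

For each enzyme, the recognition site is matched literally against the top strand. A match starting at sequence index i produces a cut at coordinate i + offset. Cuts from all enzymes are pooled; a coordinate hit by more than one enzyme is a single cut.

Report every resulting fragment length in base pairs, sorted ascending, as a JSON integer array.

[2,11,13,14,14,17,17,18,22]

Site scan:
  SqiIV ACACCAT/6: at [28, 88] ⇒ [34, 94]
  QalIII CATGGTCG/1: at [1, 19, 35, 48, 59, 76, 107] ⇒ [2, 20, 36, 49, 60, 77, 108]

Pooled cuts: [2, 20, 34, 36, 49, 60, 77, 94, 108]

Fragment lengths:
  2→20: 18 bp
  20→34: 14 bp
  34→36: 2 bp
  36→49: 13 bp
  49→60: 11 bp
  60→77: 17 bp
  77→94: 17 bp
  94→108: 14 bp
  108→2 (wrap): 128-108+2 = 22 bp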